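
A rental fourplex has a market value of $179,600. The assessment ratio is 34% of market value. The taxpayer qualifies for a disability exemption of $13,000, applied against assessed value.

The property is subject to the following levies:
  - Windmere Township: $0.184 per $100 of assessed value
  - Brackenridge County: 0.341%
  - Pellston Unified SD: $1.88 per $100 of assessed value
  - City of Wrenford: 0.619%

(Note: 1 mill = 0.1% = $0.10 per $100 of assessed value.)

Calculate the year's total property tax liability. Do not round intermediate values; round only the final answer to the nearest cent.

Assessed value = $179,600 × 0.34 = $61,064
Taxable value = $61,064 − $13,000 = $48,064
Windmere Township: $48,064 × 0.00184 = $88.43776
Brackenridge County: $48,064 × 0.00341 = $163.89824
Pellston Unified SD: $48,064 × 0.0188 = $903.6032
City of Wrenford: $48,064 × 0.00619 = $297.51616
Total = $1,453.45536

$1,453.46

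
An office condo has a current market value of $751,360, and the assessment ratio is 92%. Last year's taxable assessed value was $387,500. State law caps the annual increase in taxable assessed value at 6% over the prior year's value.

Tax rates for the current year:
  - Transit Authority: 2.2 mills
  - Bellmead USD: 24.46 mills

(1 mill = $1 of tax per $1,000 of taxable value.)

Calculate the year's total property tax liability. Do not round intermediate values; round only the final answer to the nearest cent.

$10,950.60

Uncapped assessed value = $751,360 × 0.92 = $691,251.2
Cap limit = $387,500 × 1.06 = $410,750
Taxable assessed value = min($691,251.2, $410,750) = $410,750 (cap binds)
Transit Authority: $410,750 × 0.0022 = $903.65
Bellmead USD: $410,750 × 0.02446 = $10,046.945
Total = $10,950.595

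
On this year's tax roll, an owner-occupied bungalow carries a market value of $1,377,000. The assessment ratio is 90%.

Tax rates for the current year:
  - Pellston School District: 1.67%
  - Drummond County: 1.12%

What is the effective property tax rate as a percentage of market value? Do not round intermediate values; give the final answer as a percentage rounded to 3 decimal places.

Assessed value = $1,377,000 × 0.9 = $1,239,300
Pellston School District: $1,239,300 × 0.0167 = $20,696.31
Drummond County: $1,239,300 × 0.0112 = $13,880.16
Total tax = $34,576.47
Effective rate = $34,576.47 ÷ $1,377,000 = 2.511% of market value

2.511%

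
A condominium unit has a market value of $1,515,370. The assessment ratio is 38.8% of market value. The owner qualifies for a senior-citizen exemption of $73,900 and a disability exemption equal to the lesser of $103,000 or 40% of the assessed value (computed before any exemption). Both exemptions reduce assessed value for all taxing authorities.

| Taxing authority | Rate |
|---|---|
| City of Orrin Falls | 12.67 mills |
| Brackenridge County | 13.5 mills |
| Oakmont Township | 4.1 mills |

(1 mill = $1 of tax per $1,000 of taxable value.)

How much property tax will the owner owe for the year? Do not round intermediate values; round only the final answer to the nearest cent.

$12,442.89

Assessed value = $1,515,370 × 0.388 = $587,963.56
Disability exemption = min($103,000, 40% × $587,963.56) = min($103,000, $235,185.424) = $103,000 (dollar cap binds)
Taxable value = $587,963.56 − $73,900 − $103,000 = $411,063.56
City of Orrin Falls: $411,063.56 × 0.01267 = $5,208.1753052
Brackenridge County: $411,063.56 × 0.0135 = $5,549.35806
Oakmont Township: $411,063.56 × 0.0041 = $1,685.360596
Total = $12,442.8939612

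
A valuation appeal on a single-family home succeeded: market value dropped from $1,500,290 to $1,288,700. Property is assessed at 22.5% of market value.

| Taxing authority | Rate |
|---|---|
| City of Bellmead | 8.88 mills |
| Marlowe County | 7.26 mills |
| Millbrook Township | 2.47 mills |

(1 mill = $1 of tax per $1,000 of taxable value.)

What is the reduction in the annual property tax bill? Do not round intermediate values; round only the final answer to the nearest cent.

$885.98

Old assessed value = $1,500,290 × 0.225 = $337,565.25
New assessed value = $1,288,700 × 0.225 = $289,957.5
Combined rate = 0.00888 + 0.00726 + 0.00247 = 0.01861
Old tax = $337,565.25 × 0.01861 = $6,282.0893025
New tax = $289,957.5 × 0.01861 = $5,396.109075
Reduction = $6,282.0893025 − $5,396.109075 = $885.9802275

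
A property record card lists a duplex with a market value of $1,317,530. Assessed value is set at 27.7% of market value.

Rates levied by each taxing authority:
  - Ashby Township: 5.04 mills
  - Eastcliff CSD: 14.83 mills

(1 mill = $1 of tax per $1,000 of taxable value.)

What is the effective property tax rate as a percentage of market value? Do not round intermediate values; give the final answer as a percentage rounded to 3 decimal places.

Assessed value = $1,317,530 × 0.277 = $364,955.81
Ashby Township: $364,955.81 × 0.00504 = $1,839.3772824
Eastcliff CSD: $364,955.81 × 0.01483 = $5,412.2946623
Total tax = $7,251.6719447
Effective rate = $7,251.6719447 ÷ $1,317,530 = 0.550% of market value

0.550%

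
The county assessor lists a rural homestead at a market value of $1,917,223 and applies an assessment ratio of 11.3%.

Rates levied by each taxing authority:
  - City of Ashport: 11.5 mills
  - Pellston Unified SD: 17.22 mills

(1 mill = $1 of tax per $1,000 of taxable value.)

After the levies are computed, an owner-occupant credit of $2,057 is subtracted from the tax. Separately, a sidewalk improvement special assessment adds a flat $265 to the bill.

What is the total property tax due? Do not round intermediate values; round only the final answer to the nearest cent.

$4,430.08

Assessed value = $1,917,223 × 0.113 = $216,646.199
City of Ashport: $216,646.199 × 0.0115 = $2,491.4312885
Pellston Unified SD: $216,646.199 × 0.01722 = $3,730.64754678
Levies subtotal = $6,222.07883528
After credit = $6,222.07883528 − $2,057 = $4,165.07883528
Total = $4,165.07883528 + $265 = $4,430.07883528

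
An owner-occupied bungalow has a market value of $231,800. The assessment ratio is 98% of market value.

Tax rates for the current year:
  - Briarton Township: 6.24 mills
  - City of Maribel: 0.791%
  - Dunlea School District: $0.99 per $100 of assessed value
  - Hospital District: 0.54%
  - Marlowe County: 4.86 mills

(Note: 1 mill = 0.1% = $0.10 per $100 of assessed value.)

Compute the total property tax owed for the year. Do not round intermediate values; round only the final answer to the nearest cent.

$7,794.00

Assessed value = $231,800 × 0.98 = $227,164
Briarton Township: $227,164 × 0.00624 = $1,417.50336
City of Maribel: $227,164 × 0.00791 = $1,796.86724
Dunlea School District: $227,164 × 0.0099 = $2,248.9236
Hospital District: $227,164 × 0.0054 = $1,226.6856
Marlowe County: $227,164 × 0.00486 = $1,104.01704
Total = $7,793.99684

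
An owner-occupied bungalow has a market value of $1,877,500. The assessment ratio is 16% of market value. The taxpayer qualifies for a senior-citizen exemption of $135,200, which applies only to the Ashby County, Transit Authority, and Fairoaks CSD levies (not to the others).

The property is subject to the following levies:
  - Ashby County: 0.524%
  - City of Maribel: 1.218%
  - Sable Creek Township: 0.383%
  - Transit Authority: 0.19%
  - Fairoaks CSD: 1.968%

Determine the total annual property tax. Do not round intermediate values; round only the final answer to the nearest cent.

Assessed value = $1,877,500 × 0.16 = $300,400
Ashby County: ($300,400 − $135,200) × 0.00524 = $165,200 × 0.00524 = $865.648
City of Maribel: $300,400 × 0.01218 = $3,658.872
Sable Creek Township: $300,400 × 0.00383 = $1,150.532
Transit Authority: ($300,400 − $135,200) × 0.0019 = $165,200 × 0.0019 = $313.88
Fairoaks CSD: ($300,400 − $135,200) × 0.01968 = $165,200 × 0.01968 = $3,251.136
Total = $9,240.068

$9,240.07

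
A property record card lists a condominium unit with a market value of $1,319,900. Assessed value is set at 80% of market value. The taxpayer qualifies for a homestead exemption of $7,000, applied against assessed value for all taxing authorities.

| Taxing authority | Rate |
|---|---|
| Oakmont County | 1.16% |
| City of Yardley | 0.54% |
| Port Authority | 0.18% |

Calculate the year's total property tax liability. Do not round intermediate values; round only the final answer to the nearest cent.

$19,719.70

Assessed value = $1,319,900 × 0.8 = $1,055,920
Taxable value = $1,055,920 − $7,000 = $1,048,920
Oakmont County: $1,048,920 × 0.0116 = $12,167.472
City of Yardley: $1,048,920 × 0.0054 = $5,664.168
Port Authority: $1,048,920 × 0.0018 = $1,888.056
Total = $12,167.472 + $5,664.168 + $1,888.056 = $19,719.696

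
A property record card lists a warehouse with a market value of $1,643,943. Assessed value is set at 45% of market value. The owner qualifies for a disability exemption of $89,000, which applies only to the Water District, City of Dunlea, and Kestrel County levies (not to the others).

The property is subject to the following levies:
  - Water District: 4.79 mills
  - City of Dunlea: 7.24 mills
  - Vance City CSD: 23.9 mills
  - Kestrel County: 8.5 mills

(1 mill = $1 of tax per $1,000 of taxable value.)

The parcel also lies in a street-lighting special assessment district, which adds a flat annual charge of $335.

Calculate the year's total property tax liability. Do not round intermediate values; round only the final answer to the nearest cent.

$31,376.00

Assessed value = $1,643,943 × 0.45 = $739,774.35
Water District: ($739,774.35 − $89,000) × 0.00479 = $650,774.35 × 0.00479 = $3,117.2091365
City of Dunlea: ($739,774.35 − $89,000) × 0.00724 = $650,774.35 × 0.00724 = $4,711.606294
Vance City CSD: $739,774.35 × 0.0239 = $17,680.606965
Kestrel County: ($739,774.35 − $89,000) × 0.0085 = $650,774.35 × 0.0085 = $5,531.581975
Levies subtotal = $31,041.0043705
Total = $31,041.0043705 + $335 = $31,376.0043705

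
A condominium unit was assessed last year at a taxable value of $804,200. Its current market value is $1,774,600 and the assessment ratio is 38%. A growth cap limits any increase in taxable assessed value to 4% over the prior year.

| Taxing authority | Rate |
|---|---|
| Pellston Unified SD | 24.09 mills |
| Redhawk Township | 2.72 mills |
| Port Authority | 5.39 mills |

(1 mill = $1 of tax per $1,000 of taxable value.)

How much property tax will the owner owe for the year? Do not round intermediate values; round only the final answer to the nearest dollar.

$21,714

Uncapped assessed value = $1,774,600 × 0.38 = $674,348
Cap limit = $804,200 × 1.04 = $836,368
Taxable assessed value = min($674,348, $836,368) = $674,348 (cap does not bind)
Pellston Unified SD: $674,348 × 0.02409 = $16,245.04332
Redhawk Township: $674,348 × 0.00272 = $1,834.22656
Port Authority: $674,348 × 0.00539 = $3,634.73572
Total = $21,714.0056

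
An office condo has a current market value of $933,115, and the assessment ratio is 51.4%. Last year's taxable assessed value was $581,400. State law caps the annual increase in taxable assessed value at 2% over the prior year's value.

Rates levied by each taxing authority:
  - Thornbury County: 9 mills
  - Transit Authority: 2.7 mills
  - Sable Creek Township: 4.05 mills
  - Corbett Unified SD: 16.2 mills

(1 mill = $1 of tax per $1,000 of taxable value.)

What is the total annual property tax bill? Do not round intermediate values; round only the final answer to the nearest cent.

$15,323.89

Uncapped assessed value = $933,115 × 0.514 = $479,621.11
Cap limit = $581,400 × 1.02 = $593,028
Taxable assessed value = min($479,621.11, $593,028) = $479,621.11 (cap does not bind)
Thornbury County: $479,621.11 × 0.009 = $4,316.58999
Transit Authority: $479,621.11 × 0.0027 = $1,294.976997
Sable Creek Township: $479,621.11 × 0.00405 = $1,942.4654955
Corbett Unified SD: $479,621.11 × 0.0162 = $7,769.861982
Total = $15,323.8944645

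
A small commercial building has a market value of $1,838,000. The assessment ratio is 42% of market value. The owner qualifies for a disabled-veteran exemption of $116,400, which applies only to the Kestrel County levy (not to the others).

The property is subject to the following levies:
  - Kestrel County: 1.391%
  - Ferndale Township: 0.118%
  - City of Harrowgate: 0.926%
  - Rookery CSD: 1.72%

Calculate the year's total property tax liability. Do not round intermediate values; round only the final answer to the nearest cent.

$30,455.81

Assessed value = $1,838,000 × 0.42 = $771,960
Kestrel County: ($771,960 − $116,400) × 0.01391 = $655,560 × 0.01391 = $9,118.8396
Ferndale Township: $771,960 × 0.00118 = $910.9128
City of Harrowgate: $771,960 × 0.00926 = $7,148.3496
Rookery CSD: $771,960 × 0.0172 = $13,277.712
Total = $30,455.814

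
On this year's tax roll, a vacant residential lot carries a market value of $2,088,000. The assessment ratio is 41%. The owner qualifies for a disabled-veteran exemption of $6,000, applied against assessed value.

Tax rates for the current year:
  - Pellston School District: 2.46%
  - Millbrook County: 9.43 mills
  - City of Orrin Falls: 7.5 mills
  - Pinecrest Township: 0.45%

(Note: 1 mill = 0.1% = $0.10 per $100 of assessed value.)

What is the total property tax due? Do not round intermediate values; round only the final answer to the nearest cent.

$39,129.18

Assessed value = $2,088,000 × 0.41 = $856,080
Taxable value = $856,080 − $6,000 = $850,080
Pellston School District: $850,080 × 0.0246 = $20,911.968
Millbrook County: $850,080 × 0.00943 = $8,016.2544
City of Orrin Falls: $850,080 × 0.0075 = $6,375.6
Pinecrest Township: $850,080 × 0.0045 = $3,825.36
Total = $39,129.1824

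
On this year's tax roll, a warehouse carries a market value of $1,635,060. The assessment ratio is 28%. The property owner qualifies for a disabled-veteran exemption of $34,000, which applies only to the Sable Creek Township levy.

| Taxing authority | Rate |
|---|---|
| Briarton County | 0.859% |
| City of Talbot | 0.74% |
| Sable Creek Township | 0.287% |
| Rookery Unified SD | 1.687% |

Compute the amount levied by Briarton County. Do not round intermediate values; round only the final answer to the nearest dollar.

Assessed value = $1,635,060 × 0.28 = $457,816.8
Briarton County taxable value = $457,816.8 (exemption does not apply)
Briarton County levy = $457,816.8 × 0.00859 = $3,932.646312

$3,933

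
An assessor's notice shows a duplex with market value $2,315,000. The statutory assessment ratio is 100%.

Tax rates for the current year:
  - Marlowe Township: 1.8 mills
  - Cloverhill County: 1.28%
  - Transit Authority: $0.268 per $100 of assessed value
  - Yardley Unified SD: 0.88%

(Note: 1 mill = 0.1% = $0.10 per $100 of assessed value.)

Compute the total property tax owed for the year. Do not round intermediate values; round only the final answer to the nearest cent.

$60,375.20

Assessed value = $2,315,000 × 1 = $2,315,000
Marlowe Township: $2,315,000 × 0.0018 = $4,167
Cloverhill County: $2,315,000 × 0.0128 = $29,632
Transit Authority: $2,315,000 × 0.00268 = $6,204.2
Yardley Unified SD: $2,315,000 × 0.0088 = $20,372
Total = $60,375.2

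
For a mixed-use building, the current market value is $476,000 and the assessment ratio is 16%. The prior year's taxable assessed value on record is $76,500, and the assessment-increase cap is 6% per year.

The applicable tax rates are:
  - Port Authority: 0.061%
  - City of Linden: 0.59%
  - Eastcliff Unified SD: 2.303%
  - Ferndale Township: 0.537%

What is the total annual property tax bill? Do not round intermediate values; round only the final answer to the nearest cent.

Uncapped assessed value = $476,000 × 0.16 = $76,160
Cap limit = $76,500 × 1.06 = $81,090
Taxable assessed value = min($76,160, $81,090) = $76,160 (cap does not bind)
Port Authority: $76,160 × 0.00061 = $46.4576
City of Linden: $76,160 × 0.0059 = $449.344
Eastcliff Unified SD: $76,160 × 0.02303 = $1,753.9648
Ferndale Township: $76,160 × 0.00537 = $408.9792
Total = $2,658.7456

$2,658.75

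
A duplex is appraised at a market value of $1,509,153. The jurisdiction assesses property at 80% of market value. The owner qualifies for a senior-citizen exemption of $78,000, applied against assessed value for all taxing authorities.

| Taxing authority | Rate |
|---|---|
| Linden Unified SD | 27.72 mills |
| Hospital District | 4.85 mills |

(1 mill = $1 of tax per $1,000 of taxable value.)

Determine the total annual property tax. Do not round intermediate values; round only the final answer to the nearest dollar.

Assessed value = $1,509,153 × 0.8 = $1,207,322.4
Taxable value = $1,207,322.4 − $78,000 = $1,129,322.4
Linden Unified SD: $1,129,322.4 × 0.02772 = $31,304.816928
Hospital District: $1,129,322.4 × 0.00485 = $5,477.21364
Total = $31,304.816928 + $5,477.21364 = $36,782.030568

$36,782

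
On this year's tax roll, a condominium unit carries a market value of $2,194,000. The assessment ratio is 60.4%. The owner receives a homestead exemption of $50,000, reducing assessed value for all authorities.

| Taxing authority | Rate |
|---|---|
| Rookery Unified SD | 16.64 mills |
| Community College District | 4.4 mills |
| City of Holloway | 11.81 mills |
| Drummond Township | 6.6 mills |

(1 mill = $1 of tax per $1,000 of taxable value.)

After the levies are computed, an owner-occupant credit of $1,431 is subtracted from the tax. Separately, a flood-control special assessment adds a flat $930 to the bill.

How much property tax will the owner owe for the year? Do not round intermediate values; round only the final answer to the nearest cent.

Assessed value = $2,194,000 × 0.604 = $1,325,176
Taxable value = $1,325,176 − $50,000 = $1,275,176
Rookery Unified SD: $1,275,176 × 0.01664 = $21,218.92864
Community College District: $1,275,176 × 0.0044 = $5,610.7744
City of Holloway: $1,275,176 × 0.01181 = $15,059.82856
Drummond Township: $1,275,176 × 0.0066 = $8,416.1616
Levies subtotal = $50,305.6932
After credit = $50,305.6932 − $1,431 = $48,874.6932
Total = $48,874.6932 + $930 = $49,804.6932

$49,804.69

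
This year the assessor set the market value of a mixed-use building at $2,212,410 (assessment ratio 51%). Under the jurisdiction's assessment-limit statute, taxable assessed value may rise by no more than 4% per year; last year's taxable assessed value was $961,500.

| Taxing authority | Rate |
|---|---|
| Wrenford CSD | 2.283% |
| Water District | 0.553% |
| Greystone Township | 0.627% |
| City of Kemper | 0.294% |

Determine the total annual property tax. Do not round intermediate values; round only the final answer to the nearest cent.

Uncapped assessed value = $2,212,410 × 0.51 = $1,128,329.1
Cap limit = $961,500 × 1.04 = $999,960
Taxable assessed value = min($1,128,329.1, $999,960) = $999,960 (cap binds)
Wrenford CSD: $999,960 × 0.02283 = $22,829.0868
Water District: $999,960 × 0.00553 = $5,529.7788
Greystone Township: $999,960 × 0.00627 = $6,269.7492
City of Kemper: $999,960 × 0.00294 = $2,939.8824
Total = $37,568.4972

$37,568.50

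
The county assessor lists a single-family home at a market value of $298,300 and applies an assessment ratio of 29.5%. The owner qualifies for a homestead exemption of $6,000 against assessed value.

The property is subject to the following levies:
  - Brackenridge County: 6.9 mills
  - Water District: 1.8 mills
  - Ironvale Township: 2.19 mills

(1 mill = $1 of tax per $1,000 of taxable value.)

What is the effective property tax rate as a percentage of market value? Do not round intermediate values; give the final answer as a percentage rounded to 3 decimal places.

Assessed value = $298,300 × 0.295 = $87,998.5
Taxable value = $87,998.5 − $6,000 = $81,998.5
Brackenridge County: $81,998.5 × 0.0069 = $565.78965
Water District: $81,998.5 × 0.0018 = $147.5973
Ironvale Township: $81,998.5 × 0.00219 = $179.576715
Total tax = $892.963665
Effective rate = $892.963665 ÷ $298,300 = 0.299% of market value

0.299%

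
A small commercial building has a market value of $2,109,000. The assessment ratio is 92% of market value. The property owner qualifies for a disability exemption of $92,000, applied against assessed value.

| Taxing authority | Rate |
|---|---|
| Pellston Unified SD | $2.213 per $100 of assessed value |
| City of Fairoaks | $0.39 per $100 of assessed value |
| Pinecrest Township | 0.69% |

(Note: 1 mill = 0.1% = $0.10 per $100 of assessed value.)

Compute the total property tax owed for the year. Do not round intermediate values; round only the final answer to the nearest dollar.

Assessed value = $2,109,000 × 0.92 = $1,940,280
Taxable value = $1,940,280 − $92,000 = $1,848,280
Pellston Unified SD: $1,848,280 × 0.02213 = $40,902.4364
City of Fairoaks: $1,848,280 × 0.0039 = $7,208.292
Pinecrest Township: $1,848,280 × 0.0069 = $12,753.132
Total = $60,863.8604

$60,864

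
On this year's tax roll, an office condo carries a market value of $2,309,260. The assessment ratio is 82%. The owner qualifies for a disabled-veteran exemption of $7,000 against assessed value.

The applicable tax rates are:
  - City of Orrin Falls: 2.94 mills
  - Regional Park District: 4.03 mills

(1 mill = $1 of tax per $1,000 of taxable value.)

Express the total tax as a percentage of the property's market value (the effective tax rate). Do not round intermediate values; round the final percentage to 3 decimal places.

0.569%

Assessed value = $2,309,260 × 0.82 = $1,893,593.2
Taxable value = $1,893,593.2 − $7,000 = $1,886,593.2
City of Orrin Falls: $1,886,593.2 × 0.00294 = $5,546.584008
Regional Park District: $1,886,593.2 × 0.00403 = $7,602.970596
Total tax = $13,149.554604
Effective rate = $13,149.554604 ÷ $2,309,260 = 0.569% of market value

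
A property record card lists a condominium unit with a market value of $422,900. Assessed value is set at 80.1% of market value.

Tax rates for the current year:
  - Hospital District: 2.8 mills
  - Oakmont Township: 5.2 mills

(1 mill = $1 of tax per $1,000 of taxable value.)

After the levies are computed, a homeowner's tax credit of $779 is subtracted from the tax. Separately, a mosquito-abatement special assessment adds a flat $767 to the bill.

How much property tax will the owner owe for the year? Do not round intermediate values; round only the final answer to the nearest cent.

$2,697.94

Assessed value = $422,900 × 0.801 = $338,742.9
Hospital District: $338,742.9 × 0.0028 = $948.48012
Oakmont Township: $338,742.9 × 0.0052 = $1,761.46308
Levies subtotal = $2,709.9432
After credit = $2,709.9432 − $779 = $1,930.9432
Total = $1,930.9432 + $767 = $2,697.9432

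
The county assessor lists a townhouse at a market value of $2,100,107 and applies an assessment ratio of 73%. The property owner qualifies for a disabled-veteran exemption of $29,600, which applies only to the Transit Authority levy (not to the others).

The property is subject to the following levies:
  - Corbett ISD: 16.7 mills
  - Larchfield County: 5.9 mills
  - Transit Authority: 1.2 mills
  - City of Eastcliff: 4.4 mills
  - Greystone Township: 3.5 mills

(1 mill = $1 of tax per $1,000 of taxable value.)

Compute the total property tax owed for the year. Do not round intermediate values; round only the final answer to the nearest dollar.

Assessed value = $2,100,107 × 0.73 = $1,533,078.11
Corbett ISD: $1,533,078.11 × 0.0167 = $25,602.404437
Larchfield County: $1,533,078.11 × 0.0059 = $9,045.160849
Transit Authority: ($1,533,078.11 − $29,600) × 0.0012 = $1,503,478.11 × 0.0012 = $1,804.173732
City of Eastcliff: $1,533,078.11 × 0.0044 = $6,745.543684
Greystone Township: $1,533,078.11 × 0.0035 = $5,365.773385
Total = $48,563.056087

$48,563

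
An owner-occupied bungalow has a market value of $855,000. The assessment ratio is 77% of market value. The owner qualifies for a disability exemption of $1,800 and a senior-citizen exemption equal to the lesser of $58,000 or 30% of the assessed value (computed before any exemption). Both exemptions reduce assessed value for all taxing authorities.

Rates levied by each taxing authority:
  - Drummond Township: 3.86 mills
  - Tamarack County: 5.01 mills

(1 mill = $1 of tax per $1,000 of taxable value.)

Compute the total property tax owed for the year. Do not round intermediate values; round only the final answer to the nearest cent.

$5,309.14

Assessed value = $855,000 × 0.77 = $658,350
Senior-citizen exemption = min($58,000, 30% × $658,350) = min($58,000, $197,505) = $58,000 (dollar cap binds)
Taxable value = $658,350 − $1,800 − $58,000 = $598,550
Drummond Township: $598,550 × 0.00386 = $2,310.403
Tamarack County: $598,550 × 0.00501 = $2,998.7355
Total = $5,309.1385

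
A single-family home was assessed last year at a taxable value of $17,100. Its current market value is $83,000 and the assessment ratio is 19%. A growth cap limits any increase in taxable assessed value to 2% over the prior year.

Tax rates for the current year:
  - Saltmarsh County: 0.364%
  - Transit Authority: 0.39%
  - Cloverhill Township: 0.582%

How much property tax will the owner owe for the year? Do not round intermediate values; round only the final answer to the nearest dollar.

Uncapped assessed value = $83,000 × 0.19 = $15,770
Cap limit = $17,100 × 1.02 = $17,442
Taxable assessed value = min($15,770, $17,442) = $15,770 (cap does not bind)
Saltmarsh County: $15,770 × 0.00364 = $57.4028
Transit Authority: $15,770 × 0.0039 = $61.503
Cloverhill Township: $15,770 × 0.00582 = $91.7814
Total = $210.6872

$211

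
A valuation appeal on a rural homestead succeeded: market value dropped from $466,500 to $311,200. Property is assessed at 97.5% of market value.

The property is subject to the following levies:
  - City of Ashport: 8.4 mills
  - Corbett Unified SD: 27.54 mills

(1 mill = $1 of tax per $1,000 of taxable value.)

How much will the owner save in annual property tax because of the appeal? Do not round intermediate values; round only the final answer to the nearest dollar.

$5,442

Old assessed value = $466,500 × 0.975 = $454,837.5
New assessed value = $311,200 × 0.975 = $303,420
Combined rate = 0.0084 + 0.02754 = 0.03594
Old tax = $454,837.5 × 0.03594 = $16,346.85975
New tax = $303,420 × 0.03594 = $10,904.9148
Reduction = $16,346.85975 − $10,904.9148 = $5,441.94495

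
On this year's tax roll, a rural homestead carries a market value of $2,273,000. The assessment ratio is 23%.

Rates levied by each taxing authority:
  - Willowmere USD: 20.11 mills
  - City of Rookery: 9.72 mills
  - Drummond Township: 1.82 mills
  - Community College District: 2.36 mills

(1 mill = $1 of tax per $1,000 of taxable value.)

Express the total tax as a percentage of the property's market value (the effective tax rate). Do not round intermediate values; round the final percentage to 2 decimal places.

Assessed value = $2,273,000 × 0.23 = $522,790
Willowmere USD: $522,790 × 0.02011 = $10,513.3069
City of Rookery: $522,790 × 0.00972 = $5,081.5188
Drummond Township: $522,790 × 0.00182 = $951.4778
Community College District: $522,790 × 0.00236 = $1,233.7844
Total tax = $17,780.0879
Effective rate = $17,780.0879 ÷ $2,273,000 = 0.78% of market value

0.78%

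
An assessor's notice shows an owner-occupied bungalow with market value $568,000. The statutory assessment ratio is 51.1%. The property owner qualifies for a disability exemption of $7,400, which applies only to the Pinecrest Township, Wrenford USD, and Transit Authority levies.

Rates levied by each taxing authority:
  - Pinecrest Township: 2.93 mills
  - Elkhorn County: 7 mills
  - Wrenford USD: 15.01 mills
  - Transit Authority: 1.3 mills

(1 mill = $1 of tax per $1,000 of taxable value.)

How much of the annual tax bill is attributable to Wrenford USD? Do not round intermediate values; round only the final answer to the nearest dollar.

Assessed value = $568,000 × 0.511 = $290,248
Wrenford USD taxable value = $290,248 − $7,400 = $282,848
Wrenford USD levy = $282,848 × 0.01501 = $4,245.54848

$4,246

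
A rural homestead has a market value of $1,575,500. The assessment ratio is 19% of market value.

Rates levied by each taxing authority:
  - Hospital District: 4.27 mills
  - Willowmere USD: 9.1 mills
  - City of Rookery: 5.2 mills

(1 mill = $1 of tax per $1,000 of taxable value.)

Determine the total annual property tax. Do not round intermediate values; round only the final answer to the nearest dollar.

$5,559

Assessed value = $1,575,500 × 0.19 = $299,345
Hospital District: $299,345 × 0.00427 = $1,278.20315
Willowmere USD: $299,345 × 0.0091 = $2,724.0395
City of Rookery: $299,345 × 0.0052 = $1,556.594
Total = $1,278.20315 + $2,724.0395 + $1,556.594 = $5,558.83665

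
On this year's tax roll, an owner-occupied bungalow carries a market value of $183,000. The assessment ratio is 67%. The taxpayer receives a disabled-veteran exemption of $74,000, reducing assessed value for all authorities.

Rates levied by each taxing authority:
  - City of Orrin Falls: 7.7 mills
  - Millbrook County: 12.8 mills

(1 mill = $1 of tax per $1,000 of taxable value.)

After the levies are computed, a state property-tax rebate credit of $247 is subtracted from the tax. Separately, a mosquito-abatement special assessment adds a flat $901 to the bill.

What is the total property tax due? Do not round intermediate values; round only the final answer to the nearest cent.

$1,650.51

Assessed value = $183,000 × 0.67 = $122,610
Taxable value = $122,610 − $74,000 = $48,610
City of Orrin Falls: $48,610 × 0.0077 = $374.297
Millbrook County: $48,610 × 0.0128 = $622.208
Levies subtotal = $996.505
After credit = $996.505 − $247 = $749.505
Total = $749.505 + $901 = $1,650.505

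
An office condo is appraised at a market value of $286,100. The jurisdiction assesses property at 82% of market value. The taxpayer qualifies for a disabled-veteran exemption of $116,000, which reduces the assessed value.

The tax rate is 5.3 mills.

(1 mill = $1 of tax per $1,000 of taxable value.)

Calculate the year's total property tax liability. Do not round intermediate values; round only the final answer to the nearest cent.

$628.59

Assessed value = $286,100 × 0.82 = $234,602
Taxable value = $234,602 − $116,000 = $118,602
Tax = $118,602 × 0.0053 = $628.5906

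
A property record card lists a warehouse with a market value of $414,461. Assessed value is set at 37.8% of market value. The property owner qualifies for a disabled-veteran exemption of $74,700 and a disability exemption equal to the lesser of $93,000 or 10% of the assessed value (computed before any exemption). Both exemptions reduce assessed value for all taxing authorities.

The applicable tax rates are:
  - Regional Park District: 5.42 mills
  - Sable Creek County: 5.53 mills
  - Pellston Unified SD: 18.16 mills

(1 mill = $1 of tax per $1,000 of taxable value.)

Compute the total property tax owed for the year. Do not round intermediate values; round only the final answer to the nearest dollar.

$1,930

Assessed value = $414,461 × 0.378 = $156,666.258
Disability exemption = min($93,000, 10% × $156,666.258) = min($93,000, $15,666.6258) = $15,666.6258 (percentage binds)
Taxable value = $156,666.258 − $74,700 − $15,666.6258 = $66,299.6322
Regional Park District: $66,299.6322 × 0.00542 = $359.344006524
Sable Creek County: $66,299.6322 × 0.00553 = $366.636966066
Pellston Unified SD: $66,299.6322 × 0.01816 = $1,204.001320752
Total = $1,929.982293342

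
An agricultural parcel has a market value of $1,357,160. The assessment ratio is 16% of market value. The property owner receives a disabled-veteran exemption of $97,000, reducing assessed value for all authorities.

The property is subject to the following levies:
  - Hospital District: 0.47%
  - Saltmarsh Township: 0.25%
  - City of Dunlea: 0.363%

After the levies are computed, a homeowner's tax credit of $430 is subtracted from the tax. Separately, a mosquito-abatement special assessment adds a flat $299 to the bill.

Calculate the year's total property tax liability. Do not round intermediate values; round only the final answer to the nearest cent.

$1,170.18

Assessed value = $1,357,160 × 0.16 = $217,145.6
Taxable value = $217,145.6 − $97,000 = $120,145.6
Hospital District: $120,145.6 × 0.0047 = $564.68432
Saltmarsh Township: $120,145.6 × 0.0025 = $300.364
City of Dunlea: $120,145.6 × 0.00363 = $436.128528
Levies subtotal = $1,301.176848
After credit = $1,301.176848 − $430 = $871.176848
Total = $871.176848 + $299 = $1,170.176848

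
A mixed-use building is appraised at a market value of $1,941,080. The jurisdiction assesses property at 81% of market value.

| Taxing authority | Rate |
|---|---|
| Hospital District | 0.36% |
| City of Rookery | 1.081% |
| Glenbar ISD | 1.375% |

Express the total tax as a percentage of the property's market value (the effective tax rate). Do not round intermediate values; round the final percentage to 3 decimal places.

Assessed value = $1,941,080 × 0.81 = $1,572,274.8
Hospital District: $1,572,274.8 × 0.0036 = $5,660.18928
City of Rookery: $1,572,274.8 × 0.01081 = $16,996.290588
Glenbar ISD: $1,572,274.8 × 0.01375 = $21,618.7785
Total tax = $44,275.258368
Effective rate = $44,275.258368 ÷ $1,941,080 = 2.281% of market value

2.281%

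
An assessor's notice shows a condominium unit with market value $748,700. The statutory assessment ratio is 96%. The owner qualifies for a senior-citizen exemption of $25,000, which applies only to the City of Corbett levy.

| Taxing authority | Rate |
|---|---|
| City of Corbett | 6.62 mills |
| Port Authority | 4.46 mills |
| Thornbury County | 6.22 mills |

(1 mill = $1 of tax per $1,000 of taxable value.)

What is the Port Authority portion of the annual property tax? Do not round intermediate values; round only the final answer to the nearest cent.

$3,205.63

Assessed value = $748,700 × 0.96 = $718,752
Port Authority taxable value = $718,752 (exemption does not apply)
Port Authority levy = $718,752 × 0.00446 = $3,205.63392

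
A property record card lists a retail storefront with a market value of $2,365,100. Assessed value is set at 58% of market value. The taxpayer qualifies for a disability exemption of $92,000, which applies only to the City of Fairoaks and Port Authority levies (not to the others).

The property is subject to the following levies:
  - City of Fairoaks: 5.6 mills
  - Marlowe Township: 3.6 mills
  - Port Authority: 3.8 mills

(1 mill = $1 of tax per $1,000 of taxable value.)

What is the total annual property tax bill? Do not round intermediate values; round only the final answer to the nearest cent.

Assessed value = $2,365,100 × 0.58 = $1,371,758
City of Fairoaks: ($1,371,758 − $92,000) × 0.0056 = $1,279,758 × 0.0056 = $7,166.6448
Marlowe Township: $1,371,758 × 0.0036 = $4,938.3288
Port Authority: ($1,371,758 − $92,000) × 0.0038 = $1,279,758 × 0.0038 = $4,863.0804
Total = $16,968.054

$16,968.05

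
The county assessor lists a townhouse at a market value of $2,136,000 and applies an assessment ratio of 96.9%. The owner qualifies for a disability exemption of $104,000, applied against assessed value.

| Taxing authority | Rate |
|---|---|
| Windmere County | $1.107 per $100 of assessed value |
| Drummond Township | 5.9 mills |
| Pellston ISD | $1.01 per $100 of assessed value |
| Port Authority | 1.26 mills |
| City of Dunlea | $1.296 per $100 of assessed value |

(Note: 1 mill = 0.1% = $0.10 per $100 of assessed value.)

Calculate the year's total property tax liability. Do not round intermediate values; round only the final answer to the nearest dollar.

Assessed value = $2,136,000 × 0.969 = $2,069,784
Taxable value = $2,069,784 − $104,000 = $1,965,784
Windmere County: $1,965,784 × 0.01107 = $21,761.22888
Drummond Township: $1,965,784 × 0.0059 = $11,598.1256
Pellston ISD: $1,965,784 × 0.0101 = $19,854.4184
Port Authority: $1,965,784 × 0.00126 = $2,476.88784
City of Dunlea: $1,965,784 × 0.01296 = $25,476.56064
Total = $81,167.22136

$81,167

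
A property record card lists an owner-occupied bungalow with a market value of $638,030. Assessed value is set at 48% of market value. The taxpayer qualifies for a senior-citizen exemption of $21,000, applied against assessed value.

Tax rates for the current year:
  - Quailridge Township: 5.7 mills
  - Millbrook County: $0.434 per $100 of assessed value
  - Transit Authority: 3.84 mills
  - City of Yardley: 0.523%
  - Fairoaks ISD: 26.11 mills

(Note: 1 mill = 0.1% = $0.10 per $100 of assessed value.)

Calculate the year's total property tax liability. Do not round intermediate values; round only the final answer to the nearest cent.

Assessed value = $638,030 × 0.48 = $306,254.4
Taxable value = $306,254.4 − $21,000 = $285,254.4
Quailridge Township: $285,254.4 × 0.0057 = $1,625.95008
Millbrook County: $285,254.4 × 0.00434 = $1,238.004096
Transit Authority: $285,254.4 × 0.00384 = $1,095.376896
City of Yardley: $285,254.4 × 0.00523 = $1,491.880512
Fairoaks ISD: $285,254.4 × 0.02611 = $7,447.992384
Total = $12,899.203968

$12,899.20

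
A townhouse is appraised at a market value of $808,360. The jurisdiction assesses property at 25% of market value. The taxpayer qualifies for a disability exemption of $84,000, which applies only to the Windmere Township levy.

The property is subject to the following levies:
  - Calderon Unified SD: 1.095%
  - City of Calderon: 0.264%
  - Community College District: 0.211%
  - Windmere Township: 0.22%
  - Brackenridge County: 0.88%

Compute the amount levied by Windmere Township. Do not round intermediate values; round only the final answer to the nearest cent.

Assessed value = $808,360 × 0.25 = $202,090
Windmere Township taxable value = $202,090 − $84,000 = $118,090
Windmere Township levy = $118,090 × 0.0022 = $259.798

$259.80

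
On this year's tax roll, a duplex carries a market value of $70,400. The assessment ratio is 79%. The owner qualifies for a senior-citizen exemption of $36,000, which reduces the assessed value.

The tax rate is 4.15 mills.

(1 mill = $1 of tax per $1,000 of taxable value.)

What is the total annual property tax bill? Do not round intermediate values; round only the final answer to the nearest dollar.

Assessed value = $70,400 × 0.79 = $55,616
Taxable value = $55,616 − $36,000 = $19,616
Tax = $19,616 × 0.00415 = $81.4064

$81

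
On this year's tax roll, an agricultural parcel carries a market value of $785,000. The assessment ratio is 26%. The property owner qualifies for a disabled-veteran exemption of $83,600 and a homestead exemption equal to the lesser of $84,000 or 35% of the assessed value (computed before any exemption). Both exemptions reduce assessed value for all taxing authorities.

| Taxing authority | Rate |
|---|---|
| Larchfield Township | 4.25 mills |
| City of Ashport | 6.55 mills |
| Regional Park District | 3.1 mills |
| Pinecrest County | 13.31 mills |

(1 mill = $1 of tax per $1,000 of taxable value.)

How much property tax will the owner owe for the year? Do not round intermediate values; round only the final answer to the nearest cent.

Assessed value = $785,000 × 0.26 = $204,100
Homestead exemption = min($84,000, 35% × $204,100) = min($84,000, $71,435) = $71,435 (percentage binds)
Taxable value = $204,100 − $83,600 − $71,435 = $49,065
Larchfield Township: $49,065 × 0.00425 = $208.52625
City of Ashport: $49,065 × 0.00655 = $321.37575
Regional Park District: $49,065 × 0.0031 = $152.1015
Pinecrest County: $49,065 × 0.01331 = $653.05515
Total = $1,335.05865

$1,335.06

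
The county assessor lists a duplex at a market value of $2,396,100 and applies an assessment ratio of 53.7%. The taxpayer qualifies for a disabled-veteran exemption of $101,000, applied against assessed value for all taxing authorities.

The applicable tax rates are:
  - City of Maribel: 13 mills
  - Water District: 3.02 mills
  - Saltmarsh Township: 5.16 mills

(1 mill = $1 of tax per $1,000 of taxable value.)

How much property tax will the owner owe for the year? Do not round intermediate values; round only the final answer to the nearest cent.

Assessed value = $2,396,100 × 0.537 = $1,286,705.7
Taxable value = $1,286,705.7 − $101,000 = $1,185,705.7
City of Maribel: $1,185,705.7 × 0.013 = $15,414.1741
Water District: $1,185,705.7 × 0.00302 = $3,580.831214
Saltmarsh Township: $1,185,705.7 × 0.00516 = $6,118.241412
Total = $15,414.1741 + $3,580.831214 + $6,118.241412 = $25,113.246726

$25,113.25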